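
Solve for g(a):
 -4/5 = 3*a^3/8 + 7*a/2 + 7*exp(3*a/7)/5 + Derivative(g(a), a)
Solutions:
 g(a) = C1 - 3*a^4/32 - 7*a^2/4 - 4*a/5 - 49*exp(3*a/7)/15


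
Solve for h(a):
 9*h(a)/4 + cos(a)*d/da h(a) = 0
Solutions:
 h(a) = C1*(sin(a) - 1)^(9/8)/(sin(a) + 1)^(9/8)


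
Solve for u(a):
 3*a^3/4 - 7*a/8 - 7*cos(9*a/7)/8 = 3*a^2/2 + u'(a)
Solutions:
 u(a) = C1 + 3*a^4/16 - a^3/2 - 7*a^2/16 - 49*sin(9*a/7)/72


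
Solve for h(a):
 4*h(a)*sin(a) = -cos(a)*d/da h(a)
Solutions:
 h(a) = C1*cos(a)^4


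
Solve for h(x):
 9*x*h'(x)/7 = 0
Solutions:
 h(x) = C1


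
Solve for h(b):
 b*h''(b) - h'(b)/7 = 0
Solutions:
 h(b) = C1 + C2*b^(8/7)


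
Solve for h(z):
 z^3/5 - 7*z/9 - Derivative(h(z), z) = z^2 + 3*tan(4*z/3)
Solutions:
 h(z) = C1 + z^4/20 - z^3/3 - 7*z^2/18 + 9*log(cos(4*z/3))/4


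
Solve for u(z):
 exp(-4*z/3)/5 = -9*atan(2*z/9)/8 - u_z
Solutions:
 u(z) = C1 - 9*z*atan(2*z/9)/8 + 81*log(4*z^2 + 81)/32 + 3*exp(-4*z/3)/20


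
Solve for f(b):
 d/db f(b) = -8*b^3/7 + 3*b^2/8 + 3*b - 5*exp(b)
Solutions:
 f(b) = C1 - 2*b^4/7 + b^3/8 + 3*b^2/2 - 5*exp(b)


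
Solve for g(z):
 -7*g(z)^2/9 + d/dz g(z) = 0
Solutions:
 g(z) = -9/(C1 + 7*z)


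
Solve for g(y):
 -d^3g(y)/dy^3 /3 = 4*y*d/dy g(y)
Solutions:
 g(y) = C1 + Integral(C2*airyai(-12^(1/3)*y) + C3*airybi(-12^(1/3)*y), y)


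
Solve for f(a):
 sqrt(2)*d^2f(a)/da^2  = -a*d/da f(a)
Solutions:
 f(a) = C1 + C2*erf(2^(1/4)*a/2)


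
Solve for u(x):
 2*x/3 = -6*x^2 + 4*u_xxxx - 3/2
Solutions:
 u(x) = C1 + C2*x + C3*x^2 + C4*x^3 + x^6/240 + x^5/720 + x^4/64


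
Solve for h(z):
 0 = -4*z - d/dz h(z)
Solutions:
 h(z) = C1 - 2*z^2


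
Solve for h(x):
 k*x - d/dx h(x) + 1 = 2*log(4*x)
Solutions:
 h(x) = C1 + k*x^2/2 - 2*x*log(x) - x*log(16) + 3*x


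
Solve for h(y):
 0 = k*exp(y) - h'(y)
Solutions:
 h(y) = C1 + k*exp(y)


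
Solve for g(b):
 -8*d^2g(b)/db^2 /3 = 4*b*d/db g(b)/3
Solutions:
 g(b) = C1 + C2*erf(b/2)


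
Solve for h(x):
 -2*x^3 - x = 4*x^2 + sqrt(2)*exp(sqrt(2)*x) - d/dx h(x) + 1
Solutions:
 h(x) = C1 + x^4/2 + 4*x^3/3 + x^2/2 + x + exp(sqrt(2)*x)


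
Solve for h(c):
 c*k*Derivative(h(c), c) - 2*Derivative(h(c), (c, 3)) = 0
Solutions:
 h(c) = C1 + Integral(C2*airyai(2^(2/3)*c*k^(1/3)/2) + C3*airybi(2^(2/3)*c*k^(1/3)/2), c)


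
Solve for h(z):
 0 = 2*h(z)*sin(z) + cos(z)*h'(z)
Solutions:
 h(z) = C1*cos(z)^2


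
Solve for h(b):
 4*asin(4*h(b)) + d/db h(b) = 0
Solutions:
 Integral(1/asin(4*_y), (_y, h(b))) = C1 - 4*b


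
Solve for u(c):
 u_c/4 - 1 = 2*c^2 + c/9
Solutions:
 u(c) = C1 + 8*c^3/3 + 2*c^2/9 + 4*c


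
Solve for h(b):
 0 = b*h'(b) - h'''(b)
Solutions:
 h(b) = C1 + Integral(C2*airyai(b) + C3*airybi(b), b)


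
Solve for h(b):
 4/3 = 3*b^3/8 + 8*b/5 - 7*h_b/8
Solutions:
 h(b) = C1 + 3*b^4/28 + 32*b^2/35 - 32*b/21


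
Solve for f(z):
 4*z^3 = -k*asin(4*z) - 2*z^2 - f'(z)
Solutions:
 f(z) = C1 - k*(z*asin(4*z) + sqrt(1 - 16*z^2)/4) - z^4 - 2*z^3/3


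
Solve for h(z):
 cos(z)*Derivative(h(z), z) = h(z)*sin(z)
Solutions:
 h(z) = C1/cos(z)


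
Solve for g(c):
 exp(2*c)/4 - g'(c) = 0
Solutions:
 g(c) = C1 + exp(2*c)/8


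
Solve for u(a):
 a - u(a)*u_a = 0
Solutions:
 u(a) = -sqrt(C1 + a^2)
 u(a) = sqrt(C1 + a^2)


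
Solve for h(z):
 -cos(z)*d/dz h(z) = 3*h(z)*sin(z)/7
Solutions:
 h(z) = C1*cos(z)^(3/7)


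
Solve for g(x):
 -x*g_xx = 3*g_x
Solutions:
 g(x) = C1 + C2/x^2


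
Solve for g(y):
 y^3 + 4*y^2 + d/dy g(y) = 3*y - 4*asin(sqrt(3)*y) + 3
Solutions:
 g(y) = C1 - y^4/4 - 4*y^3/3 + 3*y^2/2 - 4*y*asin(sqrt(3)*y) + 3*y - 4*sqrt(3)*sqrt(1 - 3*y^2)/3


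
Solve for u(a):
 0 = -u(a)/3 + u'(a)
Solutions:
 u(a) = C1*exp(a/3)


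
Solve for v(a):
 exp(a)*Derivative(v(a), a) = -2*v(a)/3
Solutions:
 v(a) = C1*exp(2*exp(-a)/3)


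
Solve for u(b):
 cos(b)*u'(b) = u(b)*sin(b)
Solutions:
 u(b) = C1/cos(b)


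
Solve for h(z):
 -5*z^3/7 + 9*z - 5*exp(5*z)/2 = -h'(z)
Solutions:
 h(z) = C1 + 5*z^4/28 - 9*z^2/2 + exp(5*z)/2


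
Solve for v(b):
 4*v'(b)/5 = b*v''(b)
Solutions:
 v(b) = C1 + C2*b^(9/5)


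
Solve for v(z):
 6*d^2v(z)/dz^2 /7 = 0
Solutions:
 v(z) = C1 + C2*z


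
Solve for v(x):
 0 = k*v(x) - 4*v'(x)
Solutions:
 v(x) = C1*exp(k*x/4)


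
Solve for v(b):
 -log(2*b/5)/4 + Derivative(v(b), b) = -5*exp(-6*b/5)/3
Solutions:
 v(b) = C1 + b*log(b)/4 + b*(-log(5) - 1 + log(2))/4 + 25*exp(-6*b/5)/18


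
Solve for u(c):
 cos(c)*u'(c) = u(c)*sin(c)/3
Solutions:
 u(c) = C1/cos(c)^(1/3)


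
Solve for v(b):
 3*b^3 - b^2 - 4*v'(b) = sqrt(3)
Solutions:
 v(b) = C1 + 3*b^4/16 - b^3/12 - sqrt(3)*b/4


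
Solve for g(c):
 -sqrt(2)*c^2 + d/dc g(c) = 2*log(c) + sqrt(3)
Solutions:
 g(c) = C1 + sqrt(2)*c^3/3 + 2*c*log(c) - 2*c + sqrt(3)*c


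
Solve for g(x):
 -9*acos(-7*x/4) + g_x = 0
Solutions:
 g(x) = C1 + 9*x*acos(-7*x/4) + 9*sqrt(16 - 49*x^2)/7


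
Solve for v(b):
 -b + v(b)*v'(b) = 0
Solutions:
 v(b) = -sqrt(C1 + b^2)
 v(b) = sqrt(C1 + b^2)


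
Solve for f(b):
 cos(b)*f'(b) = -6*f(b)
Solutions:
 f(b) = C1*(sin(b)^3 - 3*sin(b)^2 + 3*sin(b) - 1)/(sin(b)^3 + 3*sin(b)^2 + 3*sin(b) + 1)


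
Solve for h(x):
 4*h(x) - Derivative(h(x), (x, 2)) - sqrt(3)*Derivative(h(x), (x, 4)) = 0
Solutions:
 h(x) = C1*exp(-sqrt(2)*3^(3/4)*x*sqrt(-1 + sqrt(1 + 16*sqrt(3)))/6) + C2*exp(sqrt(2)*3^(3/4)*x*sqrt(-1 + sqrt(1 + 16*sqrt(3)))/6) + C3*sin(sqrt(2)*3^(3/4)*x*sqrt(1 + sqrt(1 + 16*sqrt(3)))/6) + C4*cosh(sqrt(2)*3^(3/4)*x*sqrt(-sqrt(1 + 16*sqrt(3)) - 1)/6)


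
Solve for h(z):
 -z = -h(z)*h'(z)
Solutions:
 h(z) = -sqrt(C1 + z^2)
 h(z) = sqrt(C1 + z^2)


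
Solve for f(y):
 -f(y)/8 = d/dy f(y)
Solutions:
 f(y) = C1*exp(-y/8)


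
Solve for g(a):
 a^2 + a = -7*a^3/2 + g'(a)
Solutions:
 g(a) = C1 + 7*a^4/8 + a^3/3 + a^2/2


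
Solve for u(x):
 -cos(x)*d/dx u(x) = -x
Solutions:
 u(x) = C1 + Integral(x/cos(x), x)


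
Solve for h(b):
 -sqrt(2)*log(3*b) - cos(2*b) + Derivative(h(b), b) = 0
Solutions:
 h(b) = C1 + sqrt(2)*b*(log(b) - 1) + sqrt(2)*b*log(3) + sin(2*b)/2


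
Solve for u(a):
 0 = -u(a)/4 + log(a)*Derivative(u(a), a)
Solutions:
 u(a) = C1*exp(li(a)/4)


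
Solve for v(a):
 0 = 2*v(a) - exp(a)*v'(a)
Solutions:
 v(a) = C1*exp(-2*exp(-a))


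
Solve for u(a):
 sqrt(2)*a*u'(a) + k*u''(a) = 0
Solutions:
 u(a) = C1 + C2*sqrt(k)*erf(2^(3/4)*a*sqrt(1/k)/2)


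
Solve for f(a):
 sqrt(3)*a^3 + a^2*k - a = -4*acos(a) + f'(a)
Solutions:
 f(a) = C1 + sqrt(3)*a^4/4 + a^3*k/3 - a^2/2 + 4*a*acos(a) - 4*sqrt(1 - a^2)


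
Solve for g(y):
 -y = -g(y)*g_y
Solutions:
 g(y) = -sqrt(C1 + y^2)
 g(y) = sqrt(C1 + y^2)


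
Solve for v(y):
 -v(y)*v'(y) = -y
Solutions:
 v(y) = -sqrt(C1 + y^2)
 v(y) = sqrt(C1 + y^2)


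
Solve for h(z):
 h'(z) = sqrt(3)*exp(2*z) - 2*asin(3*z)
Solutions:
 h(z) = C1 - 2*z*asin(3*z) - 2*sqrt(1 - 9*z^2)/3 + sqrt(3)*exp(2*z)/2


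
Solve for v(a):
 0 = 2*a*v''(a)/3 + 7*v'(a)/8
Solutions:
 v(a) = C1 + C2/a^(5/16)


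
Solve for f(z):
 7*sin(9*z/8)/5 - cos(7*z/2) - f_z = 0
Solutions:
 f(z) = C1 - 2*sin(7*z/2)/7 - 56*cos(9*z/8)/45


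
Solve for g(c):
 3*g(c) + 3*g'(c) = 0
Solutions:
 g(c) = C1*exp(-c)


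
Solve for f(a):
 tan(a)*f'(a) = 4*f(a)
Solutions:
 f(a) = C1*sin(a)^4


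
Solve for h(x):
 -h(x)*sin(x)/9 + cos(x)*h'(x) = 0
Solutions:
 h(x) = C1/cos(x)^(1/9)


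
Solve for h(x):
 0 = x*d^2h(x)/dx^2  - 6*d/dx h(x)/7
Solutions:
 h(x) = C1 + C2*x^(13/7)


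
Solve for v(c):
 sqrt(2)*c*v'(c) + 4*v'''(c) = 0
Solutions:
 v(c) = C1 + Integral(C2*airyai(-sqrt(2)*c/2) + C3*airybi(-sqrt(2)*c/2), c)


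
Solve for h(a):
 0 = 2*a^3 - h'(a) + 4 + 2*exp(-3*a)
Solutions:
 h(a) = C1 + a^4/2 + 4*a - 2*exp(-3*a)/3


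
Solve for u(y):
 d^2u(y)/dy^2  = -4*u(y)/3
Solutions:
 u(y) = C1*sin(2*sqrt(3)*y/3) + C2*cos(2*sqrt(3)*y/3)


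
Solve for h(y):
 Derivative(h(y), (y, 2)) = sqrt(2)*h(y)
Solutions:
 h(y) = C1*exp(-2^(1/4)*y) + C2*exp(2^(1/4)*y)


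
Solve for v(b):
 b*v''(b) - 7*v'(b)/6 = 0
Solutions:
 v(b) = C1 + C2*b^(13/6)


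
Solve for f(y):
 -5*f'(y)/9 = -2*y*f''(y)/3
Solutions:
 f(y) = C1 + C2*y^(11/6)


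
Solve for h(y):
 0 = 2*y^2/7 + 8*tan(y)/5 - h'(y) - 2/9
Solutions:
 h(y) = C1 + 2*y^3/21 - 2*y/9 - 8*log(cos(y))/5


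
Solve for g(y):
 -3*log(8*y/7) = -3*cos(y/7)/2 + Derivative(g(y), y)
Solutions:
 g(y) = C1 - 3*y*log(y) - 9*y*log(2) + 3*y + 3*y*log(7) + 21*sin(y/7)/2


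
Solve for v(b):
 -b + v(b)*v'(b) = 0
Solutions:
 v(b) = -sqrt(C1 + b^2)
 v(b) = sqrt(C1 + b^2)


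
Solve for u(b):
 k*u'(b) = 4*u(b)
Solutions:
 u(b) = C1*exp(4*b/k)


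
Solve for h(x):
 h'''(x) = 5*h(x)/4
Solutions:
 h(x) = C3*exp(10^(1/3)*x/2) + (C1*sin(10^(1/3)*sqrt(3)*x/4) + C2*cos(10^(1/3)*sqrt(3)*x/4))*exp(-10^(1/3)*x/4)


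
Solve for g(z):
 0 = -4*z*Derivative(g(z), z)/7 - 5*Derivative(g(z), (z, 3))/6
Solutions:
 g(z) = C1 + Integral(C2*airyai(-2*3^(1/3)*35^(2/3)*z/35) + C3*airybi(-2*3^(1/3)*35^(2/3)*z/35), z)


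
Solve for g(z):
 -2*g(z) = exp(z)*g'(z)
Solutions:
 g(z) = C1*exp(2*exp(-z))


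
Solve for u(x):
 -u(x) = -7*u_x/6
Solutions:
 u(x) = C1*exp(6*x/7)


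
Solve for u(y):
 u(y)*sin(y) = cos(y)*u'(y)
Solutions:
 u(y) = C1/cos(y)


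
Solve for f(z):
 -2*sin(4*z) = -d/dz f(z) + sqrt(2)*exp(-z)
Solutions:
 f(z) = C1 - cos(4*z)/2 - sqrt(2)*exp(-z)


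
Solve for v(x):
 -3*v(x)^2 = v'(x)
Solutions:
 v(x) = 1/(C1 + 3*x)


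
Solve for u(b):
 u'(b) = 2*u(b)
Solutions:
 u(b) = C1*exp(2*b)


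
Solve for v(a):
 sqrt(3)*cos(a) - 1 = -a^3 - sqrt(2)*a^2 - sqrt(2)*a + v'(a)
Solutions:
 v(a) = C1 + a^4/4 + sqrt(2)*a^3/3 + sqrt(2)*a^2/2 - a + sqrt(3)*sin(a)


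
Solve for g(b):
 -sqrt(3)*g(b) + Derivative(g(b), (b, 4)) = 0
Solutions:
 g(b) = C1*exp(-3^(1/8)*b) + C2*exp(3^(1/8)*b) + C3*sin(3^(1/8)*b) + C4*cos(3^(1/8)*b)


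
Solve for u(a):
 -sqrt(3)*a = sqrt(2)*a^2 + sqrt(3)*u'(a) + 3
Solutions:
 u(a) = C1 - sqrt(6)*a^3/9 - a^2/2 - sqrt(3)*a


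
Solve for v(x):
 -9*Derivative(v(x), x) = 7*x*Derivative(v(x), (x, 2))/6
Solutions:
 v(x) = C1 + C2/x^(47/7)


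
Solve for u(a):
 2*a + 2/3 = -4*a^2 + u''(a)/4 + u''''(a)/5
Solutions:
 u(a) = C1 + C2*a + C3*sin(sqrt(5)*a/2) + C4*cos(sqrt(5)*a/2) + 4*a^4/3 + 4*a^3/3 - 172*a^2/15


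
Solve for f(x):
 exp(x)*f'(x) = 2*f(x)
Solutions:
 f(x) = C1*exp(-2*exp(-x))


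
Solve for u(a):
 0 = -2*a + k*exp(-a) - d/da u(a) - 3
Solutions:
 u(a) = C1 - a^2 - 3*a - k*exp(-a)


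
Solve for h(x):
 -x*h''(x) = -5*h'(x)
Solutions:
 h(x) = C1 + C2*x^6


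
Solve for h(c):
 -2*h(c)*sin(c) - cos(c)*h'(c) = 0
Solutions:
 h(c) = C1*cos(c)^2


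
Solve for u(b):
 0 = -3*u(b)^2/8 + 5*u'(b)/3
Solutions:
 u(b) = -40/(C1 + 9*b)


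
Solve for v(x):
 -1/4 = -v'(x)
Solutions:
 v(x) = C1 + x/4


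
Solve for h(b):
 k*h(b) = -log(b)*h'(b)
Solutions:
 h(b) = C1*exp(-k*li(b))


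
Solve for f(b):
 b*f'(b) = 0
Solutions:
 f(b) = C1


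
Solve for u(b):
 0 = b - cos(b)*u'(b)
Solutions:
 u(b) = C1 + Integral(b/cos(b), b)


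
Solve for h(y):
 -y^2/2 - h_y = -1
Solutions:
 h(y) = C1 - y^3/6 + y


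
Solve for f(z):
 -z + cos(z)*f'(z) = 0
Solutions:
 f(z) = C1 + Integral(z/cos(z), z)


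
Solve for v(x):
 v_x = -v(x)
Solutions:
 v(x) = C1*exp(-x)


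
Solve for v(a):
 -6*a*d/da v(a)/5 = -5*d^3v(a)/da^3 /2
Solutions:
 v(a) = C1 + Integral(C2*airyai(60^(1/3)*a/5) + C3*airybi(60^(1/3)*a/5), a)


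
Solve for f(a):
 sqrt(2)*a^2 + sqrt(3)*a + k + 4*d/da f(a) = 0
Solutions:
 f(a) = C1 - sqrt(2)*a^3/12 - sqrt(3)*a^2/8 - a*k/4


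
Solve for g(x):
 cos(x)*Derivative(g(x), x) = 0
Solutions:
 g(x) = C1


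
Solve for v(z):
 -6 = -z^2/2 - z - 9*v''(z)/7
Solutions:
 v(z) = C1 + C2*z - 7*z^4/216 - 7*z^3/54 + 7*z^2/3


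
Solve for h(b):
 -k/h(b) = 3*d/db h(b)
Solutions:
 h(b) = -sqrt(C1 - 6*b*k)/3
 h(b) = sqrt(C1 - 6*b*k)/3


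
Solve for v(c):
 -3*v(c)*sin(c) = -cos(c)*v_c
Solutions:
 v(c) = C1/cos(c)^3


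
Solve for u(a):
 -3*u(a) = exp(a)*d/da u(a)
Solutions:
 u(a) = C1*exp(3*exp(-a))


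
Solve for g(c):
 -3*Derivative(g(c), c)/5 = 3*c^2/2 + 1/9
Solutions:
 g(c) = C1 - 5*c^3/6 - 5*c/27


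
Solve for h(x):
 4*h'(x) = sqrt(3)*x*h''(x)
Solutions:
 h(x) = C1 + C2*x^(1 + 4*sqrt(3)/3)


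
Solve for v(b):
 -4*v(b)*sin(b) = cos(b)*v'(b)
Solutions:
 v(b) = C1*cos(b)^4


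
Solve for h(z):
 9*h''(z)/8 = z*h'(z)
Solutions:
 h(z) = C1 + C2*erfi(2*z/3)


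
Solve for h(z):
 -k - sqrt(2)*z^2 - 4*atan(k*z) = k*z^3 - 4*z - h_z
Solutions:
 h(z) = C1 + k*z^4/4 + k*z + sqrt(2)*z^3/3 - 2*z^2 + 4*Piecewise((z*atan(k*z) - log(k^2*z^2 + 1)/(2*k), Ne(k, 0)), (0, True))


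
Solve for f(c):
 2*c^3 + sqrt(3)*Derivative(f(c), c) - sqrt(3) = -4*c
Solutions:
 f(c) = C1 - sqrt(3)*c^4/6 - 2*sqrt(3)*c^2/3 + c


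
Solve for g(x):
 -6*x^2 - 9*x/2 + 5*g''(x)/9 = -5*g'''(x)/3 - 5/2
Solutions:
 g(x) = C1 + C2*x + C3*exp(-x/3) + 9*x^4/10 - 189*x^3/20 + 414*x^2/5


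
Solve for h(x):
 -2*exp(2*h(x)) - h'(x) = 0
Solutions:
 h(x) = log(-sqrt(-1/(C1 - 2*x))) - log(2)/2
 h(x) = log(-1/(C1 - 2*x))/2 - log(2)/2


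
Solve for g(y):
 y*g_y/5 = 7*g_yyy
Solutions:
 g(y) = C1 + Integral(C2*airyai(35^(2/3)*y/35) + C3*airybi(35^(2/3)*y/35), y)


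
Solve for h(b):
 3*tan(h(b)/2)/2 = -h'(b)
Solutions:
 h(b) = -2*asin(C1*exp(-3*b/4)) + 2*pi
 h(b) = 2*asin(C1*exp(-3*b/4))


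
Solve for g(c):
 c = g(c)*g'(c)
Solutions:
 g(c) = -sqrt(C1 + c^2)
 g(c) = sqrt(C1 + c^2)


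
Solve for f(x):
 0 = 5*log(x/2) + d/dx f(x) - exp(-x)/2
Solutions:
 f(x) = C1 - 5*x*log(x) + 5*x*(log(2) + 1) - exp(-x)/2


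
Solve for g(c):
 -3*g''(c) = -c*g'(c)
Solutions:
 g(c) = C1 + C2*erfi(sqrt(6)*c/6)


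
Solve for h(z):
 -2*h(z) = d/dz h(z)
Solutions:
 h(z) = C1*exp(-2*z)


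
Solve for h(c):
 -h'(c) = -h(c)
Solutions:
 h(c) = C1*exp(c)


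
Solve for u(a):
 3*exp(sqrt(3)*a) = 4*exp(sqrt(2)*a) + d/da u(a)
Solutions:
 u(a) = C1 - 2*sqrt(2)*exp(sqrt(2)*a) + sqrt(3)*exp(sqrt(3)*a)


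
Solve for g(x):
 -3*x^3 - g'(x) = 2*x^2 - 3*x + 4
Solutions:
 g(x) = C1 - 3*x^4/4 - 2*x^3/3 + 3*x^2/2 - 4*x


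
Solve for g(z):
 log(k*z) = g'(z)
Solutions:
 g(z) = C1 + z*log(k*z) - z


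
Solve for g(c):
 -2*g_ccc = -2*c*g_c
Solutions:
 g(c) = C1 + Integral(C2*airyai(c) + C3*airybi(c), c)


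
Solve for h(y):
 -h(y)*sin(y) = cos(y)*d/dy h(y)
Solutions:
 h(y) = C1*cos(y)


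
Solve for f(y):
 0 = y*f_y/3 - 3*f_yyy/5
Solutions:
 f(y) = C1 + Integral(C2*airyai(15^(1/3)*y/3) + C3*airybi(15^(1/3)*y/3), y)


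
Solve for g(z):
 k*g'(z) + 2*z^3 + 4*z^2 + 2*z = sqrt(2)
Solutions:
 g(z) = C1 - z^4/(2*k) - 4*z^3/(3*k) - z^2/k + sqrt(2)*z/k


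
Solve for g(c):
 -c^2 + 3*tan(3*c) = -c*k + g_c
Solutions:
 g(c) = C1 - c^3/3 + c^2*k/2 - log(cos(3*c))


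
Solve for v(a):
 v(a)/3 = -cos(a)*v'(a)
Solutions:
 v(a) = C1*(sin(a) - 1)^(1/6)/(sin(a) + 1)^(1/6)


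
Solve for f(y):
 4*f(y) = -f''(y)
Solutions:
 f(y) = C1*sin(2*y) + C2*cos(2*y)


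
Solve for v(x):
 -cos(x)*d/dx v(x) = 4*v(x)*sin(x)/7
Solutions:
 v(x) = C1*cos(x)^(4/7)


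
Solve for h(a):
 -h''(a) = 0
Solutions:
 h(a) = C1 + C2*a


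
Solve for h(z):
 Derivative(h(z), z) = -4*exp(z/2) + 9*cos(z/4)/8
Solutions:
 h(z) = C1 - 8*exp(z/2) + 9*sin(z/4)/2


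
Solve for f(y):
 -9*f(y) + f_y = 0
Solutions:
 f(y) = C1*exp(9*y)


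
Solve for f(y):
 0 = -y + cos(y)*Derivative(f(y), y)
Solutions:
 f(y) = C1 + Integral(y/cos(y), y)


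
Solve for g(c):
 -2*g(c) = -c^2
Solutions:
 g(c) = c^2/2


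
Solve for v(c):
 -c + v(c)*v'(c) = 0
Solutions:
 v(c) = -sqrt(C1 + c^2)
 v(c) = sqrt(C1 + c^2)


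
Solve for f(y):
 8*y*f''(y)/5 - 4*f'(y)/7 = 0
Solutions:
 f(y) = C1 + C2*y^(19/14)


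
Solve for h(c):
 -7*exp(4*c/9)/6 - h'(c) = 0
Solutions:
 h(c) = C1 - 21*exp(4*c/9)/8


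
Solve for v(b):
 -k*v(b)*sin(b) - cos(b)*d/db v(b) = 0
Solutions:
 v(b) = C1*exp(k*log(cos(b)))


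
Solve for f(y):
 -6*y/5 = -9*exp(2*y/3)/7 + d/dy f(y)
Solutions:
 f(y) = C1 - 3*y^2/5 + 27*exp(2*y/3)/14


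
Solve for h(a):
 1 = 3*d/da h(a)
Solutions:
 h(a) = C1 + a/3


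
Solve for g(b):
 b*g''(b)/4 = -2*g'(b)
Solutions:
 g(b) = C1 + C2/b^7


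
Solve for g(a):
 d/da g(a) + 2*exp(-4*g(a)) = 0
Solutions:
 g(a) = log(-I*(C1 - 8*a)^(1/4))
 g(a) = log(I*(C1 - 8*a)^(1/4))
 g(a) = log(-(C1 - 8*a)^(1/4))
 g(a) = log(C1 - 8*a)/4


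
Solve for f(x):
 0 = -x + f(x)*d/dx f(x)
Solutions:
 f(x) = -sqrt(C1 + x^2)
 f(x) = sqrt(C1 + x^2)


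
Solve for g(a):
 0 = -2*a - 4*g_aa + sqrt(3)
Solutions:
 g(a) = C1 + C2*a - a^3/12 + sqrt(3)*a^2/8


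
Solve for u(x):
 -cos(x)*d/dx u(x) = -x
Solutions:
 u(x) = C1 + Integral(x/cos(x), x)


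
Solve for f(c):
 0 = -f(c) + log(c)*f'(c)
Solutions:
 f(c) = C1*exp(li(c))


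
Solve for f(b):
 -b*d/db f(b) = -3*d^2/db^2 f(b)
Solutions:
 f(b) = C1 + C2*erfi(sqrt(6)*b/6)


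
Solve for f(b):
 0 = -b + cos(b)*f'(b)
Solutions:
 f(b) = C1 + Integral(b/cos(b), b)


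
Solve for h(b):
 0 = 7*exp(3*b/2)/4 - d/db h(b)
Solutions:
 h(b) = C1 + 7*exp(3*b/2)/6


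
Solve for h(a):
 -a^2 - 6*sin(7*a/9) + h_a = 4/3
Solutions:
 h(a) = C1 + a^3/3 + 4*a/3 - 54*cos(7*a/9)/7


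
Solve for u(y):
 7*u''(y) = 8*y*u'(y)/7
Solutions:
 u(y) = C1 + C2*erfi(2*y/7)


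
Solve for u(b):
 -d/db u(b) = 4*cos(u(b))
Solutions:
 u(b) = pi - asin((C1 + exp(8*b))/(C1 - exp(8*b)))
 u(b) = asin((C1 + exp(8*b))/(C1 - exp(8*b)))


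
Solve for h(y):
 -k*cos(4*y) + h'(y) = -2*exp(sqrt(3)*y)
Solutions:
 h(y) = C1 + k*sin(4*y)/4 - 2*sqrt(3)*exp(sqrt(3)*y)/3


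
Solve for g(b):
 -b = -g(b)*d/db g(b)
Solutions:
 g(b) = -sqrt(C1 + b^2)
 g(b) = sqrt(C1 + b^2)


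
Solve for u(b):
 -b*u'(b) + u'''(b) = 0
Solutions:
 u(b) = C1 + Integral(C2*airyai(b) + C3*airybi(b), b)


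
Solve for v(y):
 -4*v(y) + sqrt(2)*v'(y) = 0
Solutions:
 v(y) = C1*exp(2*sqrt(2)*y)


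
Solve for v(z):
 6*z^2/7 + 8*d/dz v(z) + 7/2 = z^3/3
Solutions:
 v(z) = C1 + z^4/96 - z^3/28 - 7*z/16


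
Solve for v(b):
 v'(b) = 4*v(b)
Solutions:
 v(b) = C1*exp(4*b)


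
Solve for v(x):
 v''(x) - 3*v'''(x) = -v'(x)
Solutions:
 v(x) = C1 + C2*exp(x*(1 - sqrt(13))/6) + C3*exp(x*(1 + sqrt(13))/6)


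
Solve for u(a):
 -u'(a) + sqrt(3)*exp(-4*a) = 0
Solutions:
 u(a) = C1 - sqrt(3)*exp(-4*a)/4


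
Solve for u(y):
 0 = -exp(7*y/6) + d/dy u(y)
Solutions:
 u(y) = C1 + 6*exp(7*y/6)/7


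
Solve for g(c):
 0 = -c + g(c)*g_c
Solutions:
 g(c) = -sqrt(C1 + c^2)
 g(c) = sqrt(C1 + c^2)


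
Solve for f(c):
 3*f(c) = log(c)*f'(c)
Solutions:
 f(c) = C1*exp(3*li(c))


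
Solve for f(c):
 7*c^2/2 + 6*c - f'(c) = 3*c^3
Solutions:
 f(c) = C1 - 3*c^4/4 + 7*c^3/6 + 3*c^2


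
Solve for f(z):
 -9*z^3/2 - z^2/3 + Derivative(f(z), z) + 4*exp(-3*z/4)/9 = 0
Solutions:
 f(z) = C1 + 9*z^4/8 + z^3/9 + 16*exp(-3*z/4)/27


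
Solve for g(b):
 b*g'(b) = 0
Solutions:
 g(b) = C1


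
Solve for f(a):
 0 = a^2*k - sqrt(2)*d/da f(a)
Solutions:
 f(a) = C1 + sqrt(2)*a^3*k/6


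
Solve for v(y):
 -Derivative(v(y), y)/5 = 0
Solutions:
 v(y) = C1


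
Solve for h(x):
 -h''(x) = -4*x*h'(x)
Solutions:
 h(x) = C1 + C2*erfi(sqrt(2)*x)


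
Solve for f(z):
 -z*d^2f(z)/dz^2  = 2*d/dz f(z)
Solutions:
 f(z) = C1 + C2/z


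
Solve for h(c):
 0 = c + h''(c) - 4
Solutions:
 h(c) = C1 + C2*c - c^3/6 + 2*c^2


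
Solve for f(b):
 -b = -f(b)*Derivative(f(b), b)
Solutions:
 f(b) = -sqrt(C1 + b^2)
 f(b) = sqrt(C1 + b^2)


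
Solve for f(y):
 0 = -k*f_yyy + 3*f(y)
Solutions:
 f(y) = C1*exp(3^(1/3)*y*(1/k)^(1/3)) + C2*exp(y*(-3^(1/3) + 3^(5/6)*I)*(1/k)^(1/3)/2) + C3*exp(-y*(3^(1/3) + 3^(5/6)*I)*(1/k)^(1/3)/2)


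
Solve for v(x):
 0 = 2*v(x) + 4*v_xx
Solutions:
 v(x) = C1*sin(sqrt(2)*x/2) + C2*cos(sqrt(2)*x/2)


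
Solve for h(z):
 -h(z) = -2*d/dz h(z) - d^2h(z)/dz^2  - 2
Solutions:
 h(z) = C1*exp(z*(-1 + sqrt(2))) + C2*exp(-z*(1 + sqrt(2))) + 2


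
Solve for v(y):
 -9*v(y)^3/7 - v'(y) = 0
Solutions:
 v(y) = -sqrt(14)*sqrt(-1/(C1 - 9*y))/2
 v(y) = sqrt(14)*sqrt(-1/(C1 - 9*y))/2


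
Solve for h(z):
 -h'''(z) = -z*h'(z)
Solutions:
 h(z) = C1 + Integral(C2*airyai(z) + C3*airybi(z), z)


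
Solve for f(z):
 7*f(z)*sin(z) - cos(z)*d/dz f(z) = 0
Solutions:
 f(z) = C1/cos(z)^7


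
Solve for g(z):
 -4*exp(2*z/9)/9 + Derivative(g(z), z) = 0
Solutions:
 g(z) = C1 + 2*exp(2*z/9)


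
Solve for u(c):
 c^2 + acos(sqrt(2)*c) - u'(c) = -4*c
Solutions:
 u(c) = C1 + c^3/3 + 2*c^2 + c*acos(sqrt(2)*c) - sqrt(2)*sqrt(1 - 2*c^2)/2


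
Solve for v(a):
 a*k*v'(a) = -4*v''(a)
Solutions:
 v(a) = Piecewise((-sqrt(2)*sqrt(pi)*C1*erf(sqrt(2)*a*sqrt(k)/4)/sqrt(k) - C2, (k > 0) | (k < 0)), (-C1*a - C2, True))


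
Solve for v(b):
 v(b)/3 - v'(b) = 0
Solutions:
 v(b) = C1*exp(b/3)


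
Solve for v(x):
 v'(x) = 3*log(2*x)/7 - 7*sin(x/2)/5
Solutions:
 v(x) = C1 + 3*x*log(x)/7 - 3*x/7 + 3*x*log(2)/7 + 14*cos(x/2)/5


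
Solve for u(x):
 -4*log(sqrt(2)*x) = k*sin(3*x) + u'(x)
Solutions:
 u(x) = C1 + k*cos(3*x)/3 - 4*x*log(x) - 2*x*log(2) + 4*x


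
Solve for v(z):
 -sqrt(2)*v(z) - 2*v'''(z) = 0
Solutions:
 v(z) = C3*exp(-2^(5/6)*z/2) + (C1*sin(2^(5/6)*sqrt(3)*z/4) + C2*cos(2^(5/6)*sqrt(3)*z/4))*exp(2^(5/6)*z/4)


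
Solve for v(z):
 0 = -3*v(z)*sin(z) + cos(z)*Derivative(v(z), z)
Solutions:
 v(z) = C1/cos(z)^3


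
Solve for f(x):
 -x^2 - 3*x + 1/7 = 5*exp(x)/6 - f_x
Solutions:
 f(x) = C1 + x^3/3 + 3*x^2/2 - x/7 + 5*exp(x)/6


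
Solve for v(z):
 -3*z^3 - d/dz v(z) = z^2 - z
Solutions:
 v(z) = C1 - 3*z^4/4 - z^3/3 + z^2/2


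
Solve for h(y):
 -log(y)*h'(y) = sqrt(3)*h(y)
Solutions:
 h(y) = C1*exp(-sqrt(3)*li(y))


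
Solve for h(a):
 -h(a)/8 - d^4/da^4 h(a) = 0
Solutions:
 h(a) = (C1*sin(2^(3/4)*a/4) + C2*cos(2^(3/4)*a/4))*exp(-2^(3/4)*a/4) + (C3*sin(2^(3/4)*a/4) + C4*cos(2^(3/4)*a/4))*exp(2^(3/4)*a/4)


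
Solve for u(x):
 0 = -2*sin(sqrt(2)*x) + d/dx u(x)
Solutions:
 u(x) = C1 - sqrt(2)*cos(sqrt(2)*x)


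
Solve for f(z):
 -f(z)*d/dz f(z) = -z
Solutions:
 f(z) = -sqrt(C1 + z^2)
 f(z) = sqrt(C1 + z^2)


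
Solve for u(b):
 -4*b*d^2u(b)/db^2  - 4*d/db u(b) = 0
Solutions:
 u(b) = C1 + C2*log(b)


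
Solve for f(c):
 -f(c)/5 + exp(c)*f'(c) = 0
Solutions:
 f(c) = C1*exp(-exp(-c)/5)


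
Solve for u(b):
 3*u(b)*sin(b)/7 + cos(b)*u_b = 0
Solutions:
 u(b) = C1*cos(b)^(3/7)


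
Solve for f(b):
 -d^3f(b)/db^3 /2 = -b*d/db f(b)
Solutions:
 f(b) = C1 + Integral(C2*airyai(2^(1/3)*b) + C3*airybi(2^(1/3)*b), b)


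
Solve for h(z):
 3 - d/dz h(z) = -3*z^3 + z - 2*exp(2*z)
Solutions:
 h(z) = C1 + 3*z^4/4 - z^2/2 + 3*z + exp(2*z)


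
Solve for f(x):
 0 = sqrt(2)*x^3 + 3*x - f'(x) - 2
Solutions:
 f(x) = C1 + sqrt(2)*x^4/4 + 3*x^2/2 - 2*x


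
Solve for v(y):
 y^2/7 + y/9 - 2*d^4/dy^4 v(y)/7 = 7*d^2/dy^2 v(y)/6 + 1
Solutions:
 v(y) = C1 + C2*y + C3*sin(7*sqrt(3)*y/6) + C4*cos(7*sqrt(3)*y/6) + y^4/98 + y^3/63 - 1101*y^2/2401


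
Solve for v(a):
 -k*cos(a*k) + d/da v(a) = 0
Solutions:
 v(a) = C1 + sin(a*k)


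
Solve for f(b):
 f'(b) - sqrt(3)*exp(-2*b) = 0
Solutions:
 f(b) = C1 - sqrt(3)*exp(-2*b)/2


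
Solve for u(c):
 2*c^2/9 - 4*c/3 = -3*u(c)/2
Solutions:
 u(c) = 4*c*(6 - c)/27


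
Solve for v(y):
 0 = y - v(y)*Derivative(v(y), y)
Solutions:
 v(y) = -sqrt(C1 + y^2)
 v(y) = sqrt(C1 + y^2)


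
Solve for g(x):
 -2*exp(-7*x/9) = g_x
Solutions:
 g(x) = C1 + 18*exp(-7*x/9)/7


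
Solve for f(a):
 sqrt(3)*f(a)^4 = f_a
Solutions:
 f(a) = (-1/(C1 + 3*sqrt(3)*a))^(1/3)
 f(a) = (-1/(C1 + sqrt(3)*a))^(1/3)*(-3^(2/3) - 3*3^(1/6)*I)/6
 f(a) = (-1/(C1 + sqrt(3)*a))^(1/3)*(-3^(2/3) + 3*3^(1/6)*I)/6


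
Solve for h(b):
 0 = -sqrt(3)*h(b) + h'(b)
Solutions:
 h(b) = C1*exp(sqrt(3)*b)


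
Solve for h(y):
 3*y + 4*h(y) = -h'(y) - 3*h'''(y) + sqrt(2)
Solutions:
 h(y) = C3*exp(-y) - 3*y/4 + (C1*sin(sqrt(39)*y/6) + C2*cos(sqrt(39)*y/6))*exp(y/2) + 3/16 + sqrt(2)/4


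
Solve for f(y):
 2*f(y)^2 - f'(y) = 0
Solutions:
 f(y) = -1/(C1 + 2*y)


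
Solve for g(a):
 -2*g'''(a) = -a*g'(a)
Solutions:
 g(a) = C1 + Integral(C2*airyai(2^(2/3)*a/2) + C3*airybi(2^(2/3)*a/2), a)


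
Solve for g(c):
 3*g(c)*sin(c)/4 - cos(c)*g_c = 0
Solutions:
 g(c) = C1/cos(c)^(3/4)


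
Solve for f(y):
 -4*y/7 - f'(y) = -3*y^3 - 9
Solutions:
 f(y) = C1 + 3*y^4/4 - 2*y^2/7 + 9*y


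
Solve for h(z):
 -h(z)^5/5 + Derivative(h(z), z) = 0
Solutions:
 h(z) = -5^(1/4)*(-1/(C1 + 4*z))^(1/4)
 h(z) = 5^(1/4)*(-1/(C1 + 4*z))^(1/4)
 h(z) = -5^(1/4)*I*(-1/(C1 + 4*z))^(1/4)
 h(z) = 5^(1/4)*I*(-1/(C1 + 4*z))^(1/4)


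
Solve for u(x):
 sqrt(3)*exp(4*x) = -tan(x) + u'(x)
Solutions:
 u(x) = C1 + sqrt(3)*exp(4*x)/4 - log(cos(x))


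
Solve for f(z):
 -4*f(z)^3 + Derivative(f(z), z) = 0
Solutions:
 f(z) = -sqrt(2)*sqrt(-1/(C1 + 4*z))/2
 f(z) = sqrt(2)*sqrt(-1/(C1 + 4*z))/2


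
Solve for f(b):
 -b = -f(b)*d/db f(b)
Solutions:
 f(b) = -sqrt(C1 + b^2)
 f(b) = sqrt(C1 + b^2)


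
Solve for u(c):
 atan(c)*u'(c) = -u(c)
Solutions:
 u(c) = C1*exp(-Integral(1/atan(c), c))


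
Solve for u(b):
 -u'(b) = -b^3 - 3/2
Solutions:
 u(b) = C1 + b^4/4 + 3*b/2


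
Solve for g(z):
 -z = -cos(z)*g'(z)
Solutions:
 g(z) = C1 + Integral(z/cos(z), z)


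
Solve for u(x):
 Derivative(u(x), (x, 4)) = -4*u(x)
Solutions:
 u(x) = (C1*sin(x) + C2*cos(x))*exp(-x) + (C3*sin(x) + C4*cos(x))*exp(x)


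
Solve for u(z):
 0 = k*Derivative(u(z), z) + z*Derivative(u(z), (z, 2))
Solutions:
 u(z) = C1 + z^(1 - re(k))*(C2*sin(log(z)*Abs(im(k))) + C3*cos(log(z)*im(k)))


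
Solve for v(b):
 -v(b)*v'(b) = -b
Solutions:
 v(b) = -sqrt(C1 + b^2)
 v(b) = sqrt(C1 + b^2)


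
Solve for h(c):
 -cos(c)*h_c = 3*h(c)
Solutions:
 h(c) = C1*(sin(c) - 1)^(3/2)/(sin(c) + 1)^(3/2)


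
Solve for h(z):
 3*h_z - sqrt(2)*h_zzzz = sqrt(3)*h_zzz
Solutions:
 h(z) = C1 + C2*exp(-z*(6^(2/3)/(-sqrt(6) + sqrt(-6 + (-sqrt(6) + 27*sqrt(2))^2) + 27*sqrt(2))^(1/3) + 2*sqrt(6) + 6^(1/3)*(-sqrt(6) + sqrt(-6 + (-sqrt(6) + 27*sqrt(2))^2) + 27*sqrt(2))^(1/3))/12)*sin(2^(1/3)*3^(1/6)*z*(-3^(2/3)*(-sqrt(6) + sqrt(-6 + (-sqrt(6) + 27*sqrt(2))^2) + 27*sqrt(2))^(1/3) + 3*2^(1/3)/(-sqrt(6) + sqrt(-6 + (-sqrt(6) + 27*sqrt(2))^2) + 27*sqrt(2))^(1/3))/12) + C3*exp(-z*(6^(2/3)/(-sqrt(6) + sqrt(-6 + (-sqrt(6) + 27*sqrt(2))^2) + 27*sqrt(2))^(1/3) + 2*sqrt(6) + 6^(1/3)*(-sqrt(6) + sqrt(-6 + (-sqrt(6) + 27*sqrt(2))^2) + 27*sqrt(2))^(1/3))/12)*cos(2^(1/3)*3^(1/6)*z*(-3^(2/3)*(-sqrt(6) + sqrt(-6 + (-sqrt(6) + 27*sqrt(2))^2) + 27*sqrt(2))^(1/3) + 3*2^(1/3)/(-sqrt(6) + sqrt(-6 + (-sqrt(6) + 27*sqrt(2))^2) + 27*sqrt(2))^(1/3))/12) + C4*exp(z*(-sqrt(6) + 6^(2/3)/(-sqrt(6) + sqrt(-6 + (-sqrt(6) + 27*sqrt(2))^2) + 27*sqrt(2))^(1/3) + 6^(1/3)*(-sqrt(6) + sqrt(-6 + (-sqrt(6) + 27*sqrt(2))^2) + 27*sqrt(2))^(1/3))/6)


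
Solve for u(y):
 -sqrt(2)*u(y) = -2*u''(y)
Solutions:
 u(y) = C1*exp(-2^(3/4)*y/2) + C2*exp(2^(3/4)*y/2)


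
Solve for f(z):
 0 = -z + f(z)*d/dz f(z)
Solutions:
 f(z) = -sqrt(C1 + z^2)
 f(z) = sqrt(C1 + z^2)


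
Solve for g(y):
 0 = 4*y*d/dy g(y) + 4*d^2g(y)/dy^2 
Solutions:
 g(y) = C1 + C2*erf(sqrt(2)*y/2)


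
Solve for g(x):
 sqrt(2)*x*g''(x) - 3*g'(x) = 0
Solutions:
 g(x) = C1 + C2*x^(1 + 3*sqrt(2)/2)


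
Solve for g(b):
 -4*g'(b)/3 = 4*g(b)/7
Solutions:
 g(b) = C1*exp(-3*b/7)


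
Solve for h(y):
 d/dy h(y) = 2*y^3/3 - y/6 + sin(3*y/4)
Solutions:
 h(y) = C1 + y^4/6 - y^2/12 - 4*cos(3*y/4)/3


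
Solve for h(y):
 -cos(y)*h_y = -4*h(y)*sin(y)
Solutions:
 h(y) = C1/cos(y)^4


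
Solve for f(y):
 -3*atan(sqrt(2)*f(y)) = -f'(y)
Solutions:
 Integral(1/atan(sqrt(2)*_y), (_y, f(y))) = C1 + 3*y


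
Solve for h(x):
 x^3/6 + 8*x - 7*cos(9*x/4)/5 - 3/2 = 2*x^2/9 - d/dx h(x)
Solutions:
 h(x) = C1 - x^4/24 + 2*x^3/27 - 4*x^2 + 3*x/2 + 28*sin(9*x/4)/45


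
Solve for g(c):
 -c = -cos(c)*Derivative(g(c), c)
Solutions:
 g(c) = C1 + Integral(c/cos(c), c)


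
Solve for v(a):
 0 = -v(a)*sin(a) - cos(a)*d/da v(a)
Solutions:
 v(a) = C1*cos(a)


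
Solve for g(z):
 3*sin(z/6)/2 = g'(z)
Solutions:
 g(z) = C1 - 9*cos(z/6)


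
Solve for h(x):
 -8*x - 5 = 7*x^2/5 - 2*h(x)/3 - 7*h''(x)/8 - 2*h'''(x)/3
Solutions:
 h(x) = C1*exp(x*(-14 + 49/(64*sqrt(1367) + 2391)^(1/3) + (64*sqrt(1367) + 2391)^(1/3))/32)*sin(sqrt(3)*x*(-(64*sqrt(1367) + 2391)^(1/3) + 49/(64*sqrt(1367) + 2391)^(1/3))/32) + C2*exp(x*(-14 + 49/(64*sqrt(1367) + 2391)^(1/3) + (64*sqrt(1367) + 2391)^(1/3))/32)*cos(sqrt(3)*x*(-(64*sqrt(1367) + 2391)^(1/3) + 49/(64*sqrt(1367) + 2391)^(1/3))/32) + C3*exp(-x*(49/(64*sqrt(1367) + 2391)^(1/3) + 7 + (64*sqrt(1367) + 2391)^(1/3))/16) + 21*x^2/10 + 12*x + 159/80


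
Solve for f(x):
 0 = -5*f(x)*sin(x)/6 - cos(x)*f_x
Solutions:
 f(x) = C1*cos(x)^(5/6)


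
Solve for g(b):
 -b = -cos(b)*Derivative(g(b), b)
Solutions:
 g(b) = C1 + Integral(b/cos(b), b)


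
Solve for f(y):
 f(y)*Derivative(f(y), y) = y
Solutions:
 f(y) = -sqrt(C1 + y^2)
 f(y) = sqrt(C1 + y^2)


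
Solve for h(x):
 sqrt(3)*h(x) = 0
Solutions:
 h(x) = 0


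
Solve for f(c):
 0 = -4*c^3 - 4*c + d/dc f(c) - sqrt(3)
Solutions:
 f(c) = C1 + c^4 + 2*c^2 + sqrt(3)*c


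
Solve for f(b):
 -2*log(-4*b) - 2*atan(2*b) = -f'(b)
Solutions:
 f(b) = C1 + 2*b*log(-b) + 2*b*atan(2*b) - 2*b + 4*b*log(2) - log(4*b^2 + 1)/2


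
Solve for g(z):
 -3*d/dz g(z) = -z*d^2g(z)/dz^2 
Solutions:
 g(z) = C1 + C2*z^4


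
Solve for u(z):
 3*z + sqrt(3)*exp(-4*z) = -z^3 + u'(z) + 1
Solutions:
 u(z) = C1 + z^4/4 + 3*z^2/2 - z - sqrt(3)*exp(-4*z)/4


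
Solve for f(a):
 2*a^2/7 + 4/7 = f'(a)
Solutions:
 f(a) = C1 + 2*a^3/21 + 4*a/7


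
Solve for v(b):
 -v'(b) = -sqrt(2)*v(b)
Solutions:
 v(b) = C1*exp(sqrt(2)*b)


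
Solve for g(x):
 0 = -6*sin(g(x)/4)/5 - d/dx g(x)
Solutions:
 6*x/5 + 2*log(cos(g(x)/4) - 1) - 2*log(cos(g(x)/4) + 1) = C1


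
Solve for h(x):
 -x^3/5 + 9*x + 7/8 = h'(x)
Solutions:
 h(x) = C1 - x^4/20 + 9*x^2/2 + 7*x/8


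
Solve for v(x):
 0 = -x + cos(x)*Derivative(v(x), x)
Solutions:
 v(x) = C1 + Integral(x/cos(x), x)


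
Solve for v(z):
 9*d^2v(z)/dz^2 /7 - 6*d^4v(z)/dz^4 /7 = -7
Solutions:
 v(z) = C1 + C2*z + C3*exp(-sqrt(6)*z/2) + C4*exp(sqrt(6)*z/2) - 49*z^2/18


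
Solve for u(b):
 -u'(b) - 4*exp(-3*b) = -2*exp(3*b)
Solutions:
 u(b) = C1 + 2*exp(3*b)/3 + 4*exp(-3*b)/3


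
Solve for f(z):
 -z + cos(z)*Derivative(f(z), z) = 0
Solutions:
 f(z) = C1 + Integral(z/cos(z), z)


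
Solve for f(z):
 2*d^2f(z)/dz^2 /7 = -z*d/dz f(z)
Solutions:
 f(z) = C1 + C2*erf(sqrt(7)*z/2)


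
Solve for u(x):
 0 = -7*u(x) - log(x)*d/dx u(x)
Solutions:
 u(x) = C1*exp(-7*li(x))


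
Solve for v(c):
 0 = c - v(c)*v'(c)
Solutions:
 v(c) = -sqrt(C1 + c^2)
 v(c) = sqrt(C1 + c^2)


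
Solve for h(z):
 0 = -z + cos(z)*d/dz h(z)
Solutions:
 h(z) = C1 + Integral(z/cos(z), z)


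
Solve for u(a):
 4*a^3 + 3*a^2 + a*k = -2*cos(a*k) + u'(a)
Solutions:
 u(a) = C1 + a^4 + a^3 + a^2*k/2 + 2*sin(a*k)/k


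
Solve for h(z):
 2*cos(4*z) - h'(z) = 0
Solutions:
 h(z) = C1 + sin(4*z)/2


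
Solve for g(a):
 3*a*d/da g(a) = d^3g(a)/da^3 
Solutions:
 g(a) = C1 + Integral(C2*airyai(3^(1/3)*a) + C3*airybi(3^(1/3)*a), a)


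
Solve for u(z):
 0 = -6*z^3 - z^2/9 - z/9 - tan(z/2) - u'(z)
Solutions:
 u(z) = C1 - 3*z^4/2 - z^3/27 - z^2/18 + 2*log(cos(z/2))


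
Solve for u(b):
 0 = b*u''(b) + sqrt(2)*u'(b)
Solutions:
 u(b) = C1 + C2*b^(1 - sqrt(2))


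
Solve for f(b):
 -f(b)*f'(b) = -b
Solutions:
 f(b) = -sqrt(C1 + b^2)
 f(b) = sqrt(C1 + b^2)


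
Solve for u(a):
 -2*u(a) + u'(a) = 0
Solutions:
 u(a) = C1*exp(2*a)


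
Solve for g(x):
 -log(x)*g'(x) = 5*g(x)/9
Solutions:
 g(x) = C1*exp(-5*li(x)/9)


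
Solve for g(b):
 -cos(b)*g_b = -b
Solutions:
 g(b) = C1 + Integral(b/cos(b), b)


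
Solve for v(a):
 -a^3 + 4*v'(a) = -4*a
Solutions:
 v(a) = C1 + a^4/16 - a^2/2


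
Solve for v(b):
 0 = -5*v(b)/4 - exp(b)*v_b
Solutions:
 v(b) = C1*exp(5*exp(-b)/4)


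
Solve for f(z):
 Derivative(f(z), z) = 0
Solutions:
 f(z) = C1


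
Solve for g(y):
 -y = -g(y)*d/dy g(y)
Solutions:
 g(y) = -sqrt(C1 + y^2)
 g(y) = sqrt(C1 + y^2)


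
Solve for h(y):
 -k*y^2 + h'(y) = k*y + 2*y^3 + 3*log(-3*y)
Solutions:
 h(y) = C1 + k*y^3/3 + k*y^2/2 + y^4/2 + 3*y*log(-y) + 3*y*(-1 + log(3))


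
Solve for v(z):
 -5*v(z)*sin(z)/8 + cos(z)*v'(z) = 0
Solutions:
 v(z) = C1/cos(z)^(5/8)


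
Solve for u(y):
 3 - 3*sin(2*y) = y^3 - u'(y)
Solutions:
 u(y) = C1 + y^4/4 - 3*y - 3*cos(2*y)/2


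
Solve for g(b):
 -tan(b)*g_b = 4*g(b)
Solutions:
 g(b) = C1/sin(b)^4


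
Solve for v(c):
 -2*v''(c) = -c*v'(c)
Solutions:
 v(c) = C1 + C2*erfi(c/2)


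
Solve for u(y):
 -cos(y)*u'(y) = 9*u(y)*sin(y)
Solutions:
 u(y) = C1*cos(y)^9


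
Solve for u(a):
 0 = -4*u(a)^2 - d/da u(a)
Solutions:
 u(a) = 1/(C1 + 4*a)


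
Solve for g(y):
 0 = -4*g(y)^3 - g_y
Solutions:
 g(y) = -sqrt(2)*sqrt(-1/(C1 - 4*y))/2
 g(y) = sqrt(2)*sqrt(-1/(C1 - 4*y))/2


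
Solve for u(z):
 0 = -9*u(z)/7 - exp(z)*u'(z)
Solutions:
 u(z) = C1*exp(9*exp(-z)/7)


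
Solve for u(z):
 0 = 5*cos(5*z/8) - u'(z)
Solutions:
 u(z) = C1 + 8*sin(5*z/8)


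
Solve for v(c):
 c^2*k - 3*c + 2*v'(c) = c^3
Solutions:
 v(c) = C1 + c^4/8 - c^3*k/6 + 3*c^2/4


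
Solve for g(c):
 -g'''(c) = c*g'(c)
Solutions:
 g(c) = C1 + Integral(C2*airyai(-c) + C3*airybi(-c), c)


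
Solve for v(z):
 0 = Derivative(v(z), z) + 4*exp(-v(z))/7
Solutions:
 v(z) = log(C1 - 4*z/7)


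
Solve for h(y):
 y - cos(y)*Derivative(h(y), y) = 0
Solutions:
 h(y) = C1 + Integral(y/cos(y), y)


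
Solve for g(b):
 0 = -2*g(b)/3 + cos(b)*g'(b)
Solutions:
 g(b) = C1*(sin(b) + 1)^(1/3)/(sin(b) - 1)^(1/3)


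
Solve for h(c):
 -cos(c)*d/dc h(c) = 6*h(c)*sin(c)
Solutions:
 h(c) = C1*cos(c)^6


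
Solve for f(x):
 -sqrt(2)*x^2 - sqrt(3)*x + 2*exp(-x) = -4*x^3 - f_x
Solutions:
 f(x) = C1 - x^4 + sqrt(2)*x^3/3 + sqrt(3)*x^2/2 + 2*exp(-x)


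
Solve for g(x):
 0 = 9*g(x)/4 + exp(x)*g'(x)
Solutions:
 g(x) = C1*exp(9*exp(-x)/4)


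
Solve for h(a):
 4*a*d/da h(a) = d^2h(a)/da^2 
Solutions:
 h(a) = C1 + C2*erfi(sqrt(2)*a)


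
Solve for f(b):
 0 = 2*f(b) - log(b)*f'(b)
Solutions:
 f(b) = C1*exp(2*li(b))


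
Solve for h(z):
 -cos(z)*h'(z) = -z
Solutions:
 h(z) = C1 + Integral(z/cos(z), z)


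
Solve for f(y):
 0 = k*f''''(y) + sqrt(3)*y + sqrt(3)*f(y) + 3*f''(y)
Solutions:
 f(y) = C1*exp(-sqrt(2)*y*sqrt((-sqrt(-4*sqrt(3)*k + 9) - 3)/k)/2) + C2*exp(sqrt(2)*y*sqrt((-sqrt(-4*sqrt(3)*k + 9) - 3)/k)/2) + C3*exp(-sqrt(2)*y*sqrt((sqrt(-4*sqrt(3)*k + 9) - 3)/k)/2) + C4*exp(sqrt(2)*y*sqrt((sqrt(-4*sqrt(3)*k + 9) - 3)/k)/2) - y


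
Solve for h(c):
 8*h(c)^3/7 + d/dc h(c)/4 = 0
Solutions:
 h(c) = -sqrt(14)*sqrt(-1/(C1 - 32*c))/2
 h(c) = sqrt(14)*sqrt(-1/(C1 - 32*c))/2


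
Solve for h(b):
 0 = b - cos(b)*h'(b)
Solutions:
 h(b) = C1 + Integral(b/cos(b), b)


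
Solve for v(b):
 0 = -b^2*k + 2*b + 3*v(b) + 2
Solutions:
 v(b) = b^2*k/3 - 2*b/3 - 2/3


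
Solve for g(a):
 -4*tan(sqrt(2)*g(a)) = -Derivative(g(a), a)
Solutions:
 g(a) = sqrt(2)*(pi - asin(C1*exp(4*sqrt(2)*a)))/2
 g(a) = sqrt(2)*asin(C1*exp(4*sqrt(2)*a))/2


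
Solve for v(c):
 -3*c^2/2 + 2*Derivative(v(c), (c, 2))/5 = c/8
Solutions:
 v(c) = C1 + C2*c + 5*c^4/16 + 5*c^3/96


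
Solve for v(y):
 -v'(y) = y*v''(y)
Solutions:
 v(y) = C1 + C2*log(y)


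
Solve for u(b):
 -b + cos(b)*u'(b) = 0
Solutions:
 u(b) = C1 + Integral(b/cos(b), b)


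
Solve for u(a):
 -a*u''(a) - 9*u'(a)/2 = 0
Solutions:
 u(a) = C1 + C2/a^(7/2)


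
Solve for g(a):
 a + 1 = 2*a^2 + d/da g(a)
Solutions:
 g(a) = C1 - 2*a^3/3 + a^2/2 + a


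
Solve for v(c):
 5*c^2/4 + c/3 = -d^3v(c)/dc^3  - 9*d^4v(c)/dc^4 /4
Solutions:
 v(c) = C1 + C2*c + C3*c^2 + C4*exp(-4*c/9) - c^5/48 + 127*c^4/576 - 127*c^3/64


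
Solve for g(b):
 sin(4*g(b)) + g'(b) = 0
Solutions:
 g(b) = -acos((-C1 - exp(8*b))/(C1 - exp(8*b)))/4 + pi/2
 g(b) = acos((-C1 - exp(8*b))/(C1 - exp(8*b)))/4


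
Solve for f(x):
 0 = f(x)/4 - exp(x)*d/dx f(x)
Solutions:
 f(x) = C1*exp(-exp(-x)/4)


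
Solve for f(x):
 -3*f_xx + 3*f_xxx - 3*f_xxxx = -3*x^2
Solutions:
 f(x) = C1 + C2*x + x^4/12 + x^3/3 + (C3*sin(sqrt(3)*x/2) + C4*cos(sqrt(3)*x/2))*exp(x/2)


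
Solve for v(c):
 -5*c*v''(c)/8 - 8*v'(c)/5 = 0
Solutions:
 v(c) = C1 + C2/c^(39/25)


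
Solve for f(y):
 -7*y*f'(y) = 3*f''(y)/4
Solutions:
 f(y) = C1 + C2*erf(sqrt(42)*y/3)


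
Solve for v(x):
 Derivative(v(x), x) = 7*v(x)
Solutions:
 v(x) = C1*exp(7*x)


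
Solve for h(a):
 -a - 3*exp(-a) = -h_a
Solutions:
 h(a) = C1 + a^2/2 - 3*exp(-a)


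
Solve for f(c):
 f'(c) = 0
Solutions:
 f(c) = C1


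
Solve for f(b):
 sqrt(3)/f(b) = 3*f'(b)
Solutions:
 f(b) = -sqrt(C1 + 6*sqrt(3)*b)/3
 f(b) = sqrt(C1 + 6*sqrt(3)*b)/3


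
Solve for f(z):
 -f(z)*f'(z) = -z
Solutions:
 f(z) = -sqrt(C1 + z^2)
 f(z) = sqrt(C1 + z^2)


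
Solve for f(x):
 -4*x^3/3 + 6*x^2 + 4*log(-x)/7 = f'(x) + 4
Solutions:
 f(x) = C1 - x^4/3 + 2*x^3 + 4*x*log(-x)/7 - 32*x/7


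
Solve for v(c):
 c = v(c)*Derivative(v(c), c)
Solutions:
 v(c) = -sqrt(C1 + c^2)
 v(c) = sqrt(C1 + c^2)


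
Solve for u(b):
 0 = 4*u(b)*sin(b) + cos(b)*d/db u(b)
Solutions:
 u(b) = C1*cos(b)^4


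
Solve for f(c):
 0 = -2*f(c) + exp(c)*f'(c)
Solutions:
 f(c) = C1*exp(-2*exp(-c))


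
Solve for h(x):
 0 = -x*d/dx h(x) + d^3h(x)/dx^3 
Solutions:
 h(x) = C1 + Integral(C2*airyai(x) + C3*airybi(x), x)


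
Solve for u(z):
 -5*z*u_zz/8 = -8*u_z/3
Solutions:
 u(z) = C1 + C2*z^(79/15)


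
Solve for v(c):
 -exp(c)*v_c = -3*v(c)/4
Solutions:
 v(c) = C1*exp(-3*exp(-c)/4)


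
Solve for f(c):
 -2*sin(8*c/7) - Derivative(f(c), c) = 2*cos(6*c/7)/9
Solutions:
 f(c) = C1 - 7*sin(6*c/7)/27 + 7*cos(8*c/7)/4


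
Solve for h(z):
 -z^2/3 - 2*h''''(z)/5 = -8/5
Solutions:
 h(z) = C1 + C2*z + C3*z^2 + C4*z^3 - z^6/432 + z^4/6


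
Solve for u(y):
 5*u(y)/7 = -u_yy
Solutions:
 u(y) = C1*sin(sqrt(35)*y/7) + C2*cos(sqrt(35)*y/7)


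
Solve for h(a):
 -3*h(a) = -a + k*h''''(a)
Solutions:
 h(a) = C1*exp(-3^(1/4)*a*(-1/k)^(1/4)) + C2*exp(3^(1/4)*a*(-1/k)^(1/4)) + C3*exp(-3^(1/4)*I*a*(-1/k)^(1/4)) + C4*exp(3^(1/4)*I*a*(-1/k)^(1/4)) + a/3


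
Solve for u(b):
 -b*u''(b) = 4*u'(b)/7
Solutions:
 u(b) = C1 + C2*b^(3/7)


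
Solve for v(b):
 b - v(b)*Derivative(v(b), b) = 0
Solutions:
 v(b) = -sqrt(C1 + b^2)
 v(b) = sqrt(C1 + b^2)
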